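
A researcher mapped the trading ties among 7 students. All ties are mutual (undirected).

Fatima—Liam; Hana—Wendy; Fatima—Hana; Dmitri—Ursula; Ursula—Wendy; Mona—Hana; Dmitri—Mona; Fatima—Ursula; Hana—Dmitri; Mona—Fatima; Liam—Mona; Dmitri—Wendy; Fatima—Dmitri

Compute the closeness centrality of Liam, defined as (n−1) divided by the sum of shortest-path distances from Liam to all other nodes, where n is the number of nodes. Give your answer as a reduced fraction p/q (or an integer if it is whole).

Distances from Liam: Dmitri:2, Fatima:1, Hana:2, Mona:1, Ursula:2, Wendy:3. Sum = 11.
n = 7, so closeness = 6/11.

6/11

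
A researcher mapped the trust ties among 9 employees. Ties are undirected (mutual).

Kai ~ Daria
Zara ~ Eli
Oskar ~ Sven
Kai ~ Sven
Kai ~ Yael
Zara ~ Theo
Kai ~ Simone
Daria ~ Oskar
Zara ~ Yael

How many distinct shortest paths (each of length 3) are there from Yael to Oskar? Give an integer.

The shortest distance is 3. The length-3 paths are: Yael–Kai–Daria–Oskar; Yael–Kai–Sven–Oskar.
That gives 2 distinct shortest paths.

2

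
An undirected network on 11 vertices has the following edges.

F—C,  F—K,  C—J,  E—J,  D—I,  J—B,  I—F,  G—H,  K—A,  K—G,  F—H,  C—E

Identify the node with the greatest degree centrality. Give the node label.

F

Degrees — A:1, B:1, C:3, D:1, E:2, F:4, G:2, H:2, I:2, J:3, K:3.
The maximum is 4, attained only by F.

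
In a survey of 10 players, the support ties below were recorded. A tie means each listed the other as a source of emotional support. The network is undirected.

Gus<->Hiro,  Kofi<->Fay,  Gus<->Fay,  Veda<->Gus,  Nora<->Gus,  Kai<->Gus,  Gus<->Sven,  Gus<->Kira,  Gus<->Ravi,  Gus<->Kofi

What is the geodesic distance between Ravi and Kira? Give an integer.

2

One shortest route is Ravi – Gus – Kira, which uses 2 edges, and Ravi and Kira are not directly tied, so nothing shorter exists. So d(Ravi,Kira) = 2.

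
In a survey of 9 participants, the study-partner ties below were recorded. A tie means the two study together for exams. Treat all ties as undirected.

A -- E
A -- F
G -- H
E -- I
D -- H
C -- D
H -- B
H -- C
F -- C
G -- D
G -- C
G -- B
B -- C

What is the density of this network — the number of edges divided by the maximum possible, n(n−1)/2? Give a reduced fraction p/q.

13/36

There are 13 edges and 9 nodes, so the maximum possible is C(9,2) = 36.
Density = 13/36.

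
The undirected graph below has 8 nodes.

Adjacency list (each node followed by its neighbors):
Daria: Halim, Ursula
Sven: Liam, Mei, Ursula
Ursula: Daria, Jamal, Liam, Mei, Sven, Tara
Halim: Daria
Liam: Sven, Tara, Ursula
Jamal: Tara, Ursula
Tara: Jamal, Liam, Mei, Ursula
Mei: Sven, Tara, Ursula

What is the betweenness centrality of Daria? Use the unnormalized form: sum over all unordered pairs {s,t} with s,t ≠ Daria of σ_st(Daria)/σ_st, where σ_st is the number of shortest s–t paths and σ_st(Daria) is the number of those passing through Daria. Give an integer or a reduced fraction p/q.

Pairs whose geodesics pass through Daria — Halim–Tara: 1; Halim–Sven: 1; Halim–Liam: 1; Halim–Mei: 1; Halim–Ursula: 1; Halim–Jamal: 1.
All other pairs contribute 0.
Summing the contributions gives betweenness(Daria) = 6.

6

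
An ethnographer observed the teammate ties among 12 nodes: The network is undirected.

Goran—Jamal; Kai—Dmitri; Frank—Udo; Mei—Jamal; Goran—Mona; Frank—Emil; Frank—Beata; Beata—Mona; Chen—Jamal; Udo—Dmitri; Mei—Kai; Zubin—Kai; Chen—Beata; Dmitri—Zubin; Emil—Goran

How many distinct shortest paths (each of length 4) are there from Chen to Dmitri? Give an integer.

2

The shortest distance is 4. The length-4 paths are: Chen–Jamal–Mei–Kai–Dmitri; Chen–Beata–Frank–Udo–Dmitri.
That gives 2 distinct shortest paths.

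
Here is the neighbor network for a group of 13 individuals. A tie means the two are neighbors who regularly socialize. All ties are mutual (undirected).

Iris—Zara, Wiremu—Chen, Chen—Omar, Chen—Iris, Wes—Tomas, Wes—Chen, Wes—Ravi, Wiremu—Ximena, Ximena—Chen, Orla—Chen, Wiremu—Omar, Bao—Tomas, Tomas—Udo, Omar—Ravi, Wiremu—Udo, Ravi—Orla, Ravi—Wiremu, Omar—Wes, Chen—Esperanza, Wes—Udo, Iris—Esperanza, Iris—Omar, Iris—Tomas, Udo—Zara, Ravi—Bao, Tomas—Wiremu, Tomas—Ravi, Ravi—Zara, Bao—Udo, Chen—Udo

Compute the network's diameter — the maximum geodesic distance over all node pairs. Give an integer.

Eccentricity of each node (its greatest distance to any other): Bao:3, Chen:2, Esperanza:3, Iris:2, Omar:2, Orla:2, Ravi:3, Tomas:2, Udo:2, Wes:2, Wiremu:2, Ximena:3, Zara:3.
The maximum eccentricity is 3, realized for instance by the pair Bao–Esperanza via Bao – Udo – Chen – Esperanza. So the diameter is 3.

3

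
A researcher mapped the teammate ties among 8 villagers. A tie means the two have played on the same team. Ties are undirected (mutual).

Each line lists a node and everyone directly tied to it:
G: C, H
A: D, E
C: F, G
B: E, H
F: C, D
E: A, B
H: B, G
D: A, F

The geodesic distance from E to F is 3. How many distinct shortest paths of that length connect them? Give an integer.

The shortest distance is 3, and the only length-3 path is E–A–D–F. So there is exactly 1 shortest path.

1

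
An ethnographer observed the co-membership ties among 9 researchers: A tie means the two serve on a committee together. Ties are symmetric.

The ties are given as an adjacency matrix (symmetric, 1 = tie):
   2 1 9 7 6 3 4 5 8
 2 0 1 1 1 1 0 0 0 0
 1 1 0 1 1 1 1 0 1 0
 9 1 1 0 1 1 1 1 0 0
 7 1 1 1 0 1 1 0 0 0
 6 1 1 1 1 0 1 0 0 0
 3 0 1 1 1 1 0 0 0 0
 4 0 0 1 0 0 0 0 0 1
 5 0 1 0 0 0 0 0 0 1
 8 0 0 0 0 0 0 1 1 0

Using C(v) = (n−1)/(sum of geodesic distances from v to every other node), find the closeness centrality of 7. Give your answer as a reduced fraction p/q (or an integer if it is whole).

2/3

Distances from 7: 1:1, 2:1, 3:1, 4:2, 5:2, 6:1, 8:3, 9:1. Sum = 12.
n = 9, so closeness = 8/12 = 2/3.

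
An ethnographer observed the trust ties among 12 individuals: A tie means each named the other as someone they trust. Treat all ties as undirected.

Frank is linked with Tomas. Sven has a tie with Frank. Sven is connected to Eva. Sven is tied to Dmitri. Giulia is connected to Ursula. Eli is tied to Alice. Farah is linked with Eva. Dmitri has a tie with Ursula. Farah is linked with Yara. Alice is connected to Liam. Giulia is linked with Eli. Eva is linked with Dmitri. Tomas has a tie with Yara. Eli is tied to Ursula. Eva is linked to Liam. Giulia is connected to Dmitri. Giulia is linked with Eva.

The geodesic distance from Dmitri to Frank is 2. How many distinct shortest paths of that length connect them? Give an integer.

The shortest distance is 2, and the only length-2 path is Dmitri–Sven–Frank. So there is exactly 1 shortest path.

1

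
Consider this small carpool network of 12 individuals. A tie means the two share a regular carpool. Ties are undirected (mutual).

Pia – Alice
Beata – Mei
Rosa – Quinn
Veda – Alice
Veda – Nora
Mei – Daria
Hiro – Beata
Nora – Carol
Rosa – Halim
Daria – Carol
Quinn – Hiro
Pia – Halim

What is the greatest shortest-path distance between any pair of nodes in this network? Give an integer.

6

Eccentricity of each node (its greatest distance to any other): Alice:6, Beata:6, Carol:6, Daria:6, Halim:6, Hiro:6, Mei:6, Nora:6, Pia:6, Quinn:6, Rosa:6, Veda:6.
The maximum eccentricity is 6, realized for instance by the pair Mei–Pia via Mei – Daria – Carol – Nora – Veda – Alice – Pia. So the diameter is 6.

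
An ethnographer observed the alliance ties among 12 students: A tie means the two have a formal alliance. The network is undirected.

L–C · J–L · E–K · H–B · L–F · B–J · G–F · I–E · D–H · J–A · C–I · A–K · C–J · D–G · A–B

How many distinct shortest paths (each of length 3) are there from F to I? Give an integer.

The shortest distance is 3, and the only length-3 path is F–L–C–I. So there is exactly 1 shortest path.

1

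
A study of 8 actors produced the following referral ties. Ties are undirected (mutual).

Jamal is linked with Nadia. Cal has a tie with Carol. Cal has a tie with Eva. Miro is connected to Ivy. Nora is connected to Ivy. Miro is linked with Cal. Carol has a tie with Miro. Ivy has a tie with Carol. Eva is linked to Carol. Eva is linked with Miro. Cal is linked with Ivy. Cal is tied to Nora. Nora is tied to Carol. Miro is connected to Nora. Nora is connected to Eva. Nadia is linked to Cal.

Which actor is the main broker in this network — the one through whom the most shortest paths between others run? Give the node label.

Cal

Unnormalized betweenness of each node: Cal:41/4, Carol:1/4, Eva:0, Ivy:0, Jamal:0, Miro:1/4, Nadia:6, Nora:1/4.
Cal has the largest value, 41/4, making it the main broker — the node through which the most shortest paths run.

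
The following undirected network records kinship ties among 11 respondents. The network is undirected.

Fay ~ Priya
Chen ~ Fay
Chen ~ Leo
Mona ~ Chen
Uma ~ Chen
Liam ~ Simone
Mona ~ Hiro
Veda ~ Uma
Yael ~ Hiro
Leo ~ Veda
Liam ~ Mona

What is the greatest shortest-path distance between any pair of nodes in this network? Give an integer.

Eccentricity of each node (its greatest distance to any other): Chen:3, Fay:4, Hiro:4, Leo:4, Liam:4, Mona:3, Priya:5, Simone:5, Uma:4, Veda:5, Yael:5.
The maximum eccentricity is 5, realized for instance by the pair Yael–Veda via Yael – Hiro – Mona – Chen – Uma – Veda. So the diameter is 5.

5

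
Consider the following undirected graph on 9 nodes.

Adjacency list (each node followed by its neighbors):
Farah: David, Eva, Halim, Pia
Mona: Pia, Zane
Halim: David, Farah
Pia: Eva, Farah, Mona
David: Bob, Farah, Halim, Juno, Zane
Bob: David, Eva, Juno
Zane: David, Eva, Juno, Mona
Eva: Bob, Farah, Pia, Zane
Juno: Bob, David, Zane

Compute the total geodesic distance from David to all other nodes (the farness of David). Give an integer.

11

Distances from David: Bob:1, Eva:2, Farah:1, Halim:1, Juno:1, Mona:2, Pia:2, Zane:1.
Sum = 1 + 2 + 1 + 1 + 1 + 2 + 2 + 1 = 11.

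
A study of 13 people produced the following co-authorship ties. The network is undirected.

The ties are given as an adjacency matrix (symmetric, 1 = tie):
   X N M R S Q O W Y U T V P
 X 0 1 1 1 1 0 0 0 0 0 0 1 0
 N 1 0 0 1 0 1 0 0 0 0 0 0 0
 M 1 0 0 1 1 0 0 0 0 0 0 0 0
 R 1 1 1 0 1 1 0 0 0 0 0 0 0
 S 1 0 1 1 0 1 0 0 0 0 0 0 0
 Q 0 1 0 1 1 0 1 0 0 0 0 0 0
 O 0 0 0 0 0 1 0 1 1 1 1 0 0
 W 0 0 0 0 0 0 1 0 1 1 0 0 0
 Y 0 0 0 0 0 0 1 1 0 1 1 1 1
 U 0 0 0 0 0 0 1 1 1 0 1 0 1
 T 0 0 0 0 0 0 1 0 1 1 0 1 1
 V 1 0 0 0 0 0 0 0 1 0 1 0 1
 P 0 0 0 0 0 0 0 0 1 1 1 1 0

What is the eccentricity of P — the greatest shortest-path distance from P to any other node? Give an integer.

Distances from P: M:3, N:3, O:2, Q:3, R:3, S:3, T:1, U:1, V:1, W:2, X:2, Y:1.
The largest is 3 (to Q, N, M, R, and S), so the eccentricity of P is 3.

3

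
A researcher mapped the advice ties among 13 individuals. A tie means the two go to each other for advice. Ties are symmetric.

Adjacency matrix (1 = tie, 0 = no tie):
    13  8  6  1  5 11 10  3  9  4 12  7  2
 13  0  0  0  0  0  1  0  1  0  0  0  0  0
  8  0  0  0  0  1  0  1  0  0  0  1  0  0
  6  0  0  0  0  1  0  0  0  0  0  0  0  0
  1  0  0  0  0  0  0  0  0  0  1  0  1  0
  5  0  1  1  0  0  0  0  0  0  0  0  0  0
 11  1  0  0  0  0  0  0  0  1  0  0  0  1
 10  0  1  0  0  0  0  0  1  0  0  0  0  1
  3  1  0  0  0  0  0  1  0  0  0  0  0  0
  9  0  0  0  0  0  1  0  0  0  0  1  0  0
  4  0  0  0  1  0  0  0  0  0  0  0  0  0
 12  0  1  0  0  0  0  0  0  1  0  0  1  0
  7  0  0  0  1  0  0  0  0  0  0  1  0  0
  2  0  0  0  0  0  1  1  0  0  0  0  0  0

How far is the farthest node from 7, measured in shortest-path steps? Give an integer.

Distances from 7: 1:1, 2:4, 3:4, 4:2, 5:3, 6:4, 8:2, 9:2, 10:3, 11:3, 12:1, 13:4.
The largest is 4 (to 13, 2, 6, and 3), so the eccentricity of 7 is 4.

4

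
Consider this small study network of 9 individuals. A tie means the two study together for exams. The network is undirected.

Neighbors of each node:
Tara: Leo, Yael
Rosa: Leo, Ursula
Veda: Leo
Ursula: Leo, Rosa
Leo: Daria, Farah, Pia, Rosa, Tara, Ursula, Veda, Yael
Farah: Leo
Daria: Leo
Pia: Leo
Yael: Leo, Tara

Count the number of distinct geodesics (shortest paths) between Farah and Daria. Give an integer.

1

The shortest distance is 2, and the only length-2 path is Farah–Leo–Daria. So there is exactly 1 shortest path.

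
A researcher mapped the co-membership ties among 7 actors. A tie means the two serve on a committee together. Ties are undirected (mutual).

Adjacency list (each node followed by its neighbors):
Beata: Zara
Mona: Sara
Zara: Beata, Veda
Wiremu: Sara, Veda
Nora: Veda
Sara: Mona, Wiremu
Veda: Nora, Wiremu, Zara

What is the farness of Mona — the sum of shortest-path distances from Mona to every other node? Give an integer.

Distances from Mona: Beata:5, Nora:4, Sara:1, Veda:3, Wiremu:2, Zara:4.
Sum = 5 + 4 + 1 + 3 + 2 + 4 = 19.

19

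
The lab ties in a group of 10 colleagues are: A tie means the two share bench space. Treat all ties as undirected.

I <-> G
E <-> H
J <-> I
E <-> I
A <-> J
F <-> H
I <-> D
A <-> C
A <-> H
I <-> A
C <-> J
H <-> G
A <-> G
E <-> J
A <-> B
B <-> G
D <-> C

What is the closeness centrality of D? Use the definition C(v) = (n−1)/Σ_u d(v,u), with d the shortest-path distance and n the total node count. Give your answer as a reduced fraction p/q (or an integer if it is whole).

9/20

Distances from D: A:2, B:3, C:1, E:2, F:4, G:2, H:3, I:1, J:2. Sum = 20.
n = 10, so closeness = 9/20.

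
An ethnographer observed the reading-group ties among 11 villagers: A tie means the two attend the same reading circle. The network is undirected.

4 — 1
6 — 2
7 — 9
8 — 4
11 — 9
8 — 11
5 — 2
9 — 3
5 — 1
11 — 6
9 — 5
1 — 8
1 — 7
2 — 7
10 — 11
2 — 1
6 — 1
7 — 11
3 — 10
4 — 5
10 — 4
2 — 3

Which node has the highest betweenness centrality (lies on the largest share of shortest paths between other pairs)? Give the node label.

Unnormalized betweenness of each node: 1:77/12, 2:53/12, 3:11/6, 4:13/4, 5:7/3, 6:5/6, 7:5/3, 8:5/6, 9:37/12, 10:5/2, 11:41/6.
11 has the largest value, 41/6, making it the main broker — the node through which the most shortest paths run.

11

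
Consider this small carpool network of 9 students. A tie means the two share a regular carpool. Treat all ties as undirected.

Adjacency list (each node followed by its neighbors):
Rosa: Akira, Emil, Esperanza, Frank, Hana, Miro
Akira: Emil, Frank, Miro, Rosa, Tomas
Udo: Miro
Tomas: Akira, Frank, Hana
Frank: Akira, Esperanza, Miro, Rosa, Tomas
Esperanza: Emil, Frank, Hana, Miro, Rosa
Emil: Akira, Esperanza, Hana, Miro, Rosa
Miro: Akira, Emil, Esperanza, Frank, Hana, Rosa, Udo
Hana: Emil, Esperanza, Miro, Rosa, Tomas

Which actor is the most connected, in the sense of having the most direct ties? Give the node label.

Miro

Degrees — Akira:5, Emil:5, Esperanza:5, Frank:5, Hana:5, Miro:7, Rosa:6, Tomas:3, Udo:1.
The maximum is 7, attained only by Miro.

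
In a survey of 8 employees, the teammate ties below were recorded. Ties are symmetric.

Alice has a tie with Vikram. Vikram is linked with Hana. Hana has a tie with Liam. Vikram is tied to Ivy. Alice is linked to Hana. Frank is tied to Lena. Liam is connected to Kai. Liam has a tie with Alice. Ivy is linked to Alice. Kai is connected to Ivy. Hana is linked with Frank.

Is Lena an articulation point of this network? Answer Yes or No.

Even without Lena, every remaining node can still reach every other (the residual graph is connected), so Lena is not a cut vertex.

No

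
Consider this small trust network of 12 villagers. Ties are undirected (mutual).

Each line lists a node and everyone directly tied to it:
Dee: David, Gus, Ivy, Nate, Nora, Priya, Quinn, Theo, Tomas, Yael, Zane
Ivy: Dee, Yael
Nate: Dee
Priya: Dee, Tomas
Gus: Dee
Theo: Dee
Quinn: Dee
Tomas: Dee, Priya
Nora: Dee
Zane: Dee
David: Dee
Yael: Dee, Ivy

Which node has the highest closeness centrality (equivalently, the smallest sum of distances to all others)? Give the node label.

Farness (sum of distances to all others) for each node — David:21, Dee:11, Gus:21, Ivy:20, Nate:21, Nora:21, Priya:20, Quinn:21, Theo:21, Tomas:20, Yael:20, Zane:21.
The smallest farness is 11, for Dee, so Dee has the highest closeness.

Dee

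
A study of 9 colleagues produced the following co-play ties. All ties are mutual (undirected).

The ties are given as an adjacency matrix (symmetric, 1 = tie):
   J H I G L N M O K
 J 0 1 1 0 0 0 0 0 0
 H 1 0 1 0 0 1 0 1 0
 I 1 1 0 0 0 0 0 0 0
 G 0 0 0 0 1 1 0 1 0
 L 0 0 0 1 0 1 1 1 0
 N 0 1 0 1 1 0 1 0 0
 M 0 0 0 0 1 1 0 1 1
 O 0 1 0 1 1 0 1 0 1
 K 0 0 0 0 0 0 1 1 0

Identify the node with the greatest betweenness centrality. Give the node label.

Unnormalized betweenness of each node: G:1/4, H:49/4, I:0, J:0, K:0, L:7/12, M:7/4, N:29/6, O:28/3.
H has the largest value, 49/4, making it the main broker — the node through which the most shortest paths run.

H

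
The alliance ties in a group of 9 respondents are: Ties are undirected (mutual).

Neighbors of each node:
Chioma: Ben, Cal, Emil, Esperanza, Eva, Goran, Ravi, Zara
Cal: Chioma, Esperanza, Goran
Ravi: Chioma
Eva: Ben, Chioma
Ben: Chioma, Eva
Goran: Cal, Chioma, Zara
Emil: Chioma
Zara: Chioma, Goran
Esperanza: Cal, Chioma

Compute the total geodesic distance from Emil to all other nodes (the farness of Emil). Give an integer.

Distances from Emil: Ben:2, Cal:2, Chioma:1, Esperanza:2, Eva:2, Goran:2, Ravi:2, Zara:2.
Sum = 2 + 2 + 1 + 2 + 2 + 2 + 2 + 2 = 15.

15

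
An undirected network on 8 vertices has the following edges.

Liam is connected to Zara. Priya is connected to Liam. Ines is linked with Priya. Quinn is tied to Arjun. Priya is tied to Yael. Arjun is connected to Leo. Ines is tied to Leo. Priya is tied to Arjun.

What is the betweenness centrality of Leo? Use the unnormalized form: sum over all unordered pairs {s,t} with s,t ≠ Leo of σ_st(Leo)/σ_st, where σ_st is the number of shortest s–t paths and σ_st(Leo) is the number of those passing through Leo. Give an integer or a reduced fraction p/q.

1

Pairs whose geodesics pass through Leo — Ines–Quinn: 1/2; Ines–Arjun: 1/2.
All other pairs contribute 0.
Summing the contributions gives betweenness(Leo) = 1.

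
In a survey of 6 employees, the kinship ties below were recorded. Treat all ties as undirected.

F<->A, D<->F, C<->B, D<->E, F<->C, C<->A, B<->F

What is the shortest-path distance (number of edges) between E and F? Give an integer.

One shortest route is E – D – F, which uses 2 edges, and E and F are not directly tied, so nothing shorter exists. So d(E,F) = 2.

2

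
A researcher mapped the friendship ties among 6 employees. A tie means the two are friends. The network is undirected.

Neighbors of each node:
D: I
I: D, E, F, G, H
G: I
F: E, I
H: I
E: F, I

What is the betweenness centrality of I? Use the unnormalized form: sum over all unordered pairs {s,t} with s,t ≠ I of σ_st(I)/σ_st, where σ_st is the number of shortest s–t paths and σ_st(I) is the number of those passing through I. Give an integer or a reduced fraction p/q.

9

Pairs whose geodesics pass through I — F–H: 1; F–G: 1; F–D: 1; H–G: 1; H–D: 1; H–E: 1; G–D: 1; G–E: 1; D–E: 1.
All other pairs contribute 0.
Summing the contributions gives betweenness(I) = 9.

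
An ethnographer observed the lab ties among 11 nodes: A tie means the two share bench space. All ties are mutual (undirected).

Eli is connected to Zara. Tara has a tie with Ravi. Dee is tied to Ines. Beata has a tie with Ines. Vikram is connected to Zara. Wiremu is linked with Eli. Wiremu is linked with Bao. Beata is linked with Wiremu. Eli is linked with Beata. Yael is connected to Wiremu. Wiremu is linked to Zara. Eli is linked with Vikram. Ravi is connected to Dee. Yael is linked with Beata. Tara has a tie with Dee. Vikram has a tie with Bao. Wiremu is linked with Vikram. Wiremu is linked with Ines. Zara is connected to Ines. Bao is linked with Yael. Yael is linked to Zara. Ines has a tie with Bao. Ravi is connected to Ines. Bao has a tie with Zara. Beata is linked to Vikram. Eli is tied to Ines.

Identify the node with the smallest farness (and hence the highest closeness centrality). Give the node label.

Farness (sum of distances to all others) for each node — Bao:16, Beata:16, Dee:19, Eli:16, Ines:13, Ravi:19, Tara:27, Vikram:19, Wiremu:14, Yael:20, Zara:15.
The smallest farness is 13, for Ines, so Ines has the highest closeness.

Ines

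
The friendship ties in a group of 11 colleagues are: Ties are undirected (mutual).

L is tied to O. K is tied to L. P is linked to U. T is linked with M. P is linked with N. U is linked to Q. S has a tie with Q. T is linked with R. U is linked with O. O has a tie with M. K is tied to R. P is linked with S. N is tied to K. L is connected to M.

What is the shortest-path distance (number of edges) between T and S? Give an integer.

One shortest route is T – R – K – N – P – S, which uses 5 edges, and at distance 4 from T we only reach {P, Q}, which does not include S. So d(T,S) = 5.

5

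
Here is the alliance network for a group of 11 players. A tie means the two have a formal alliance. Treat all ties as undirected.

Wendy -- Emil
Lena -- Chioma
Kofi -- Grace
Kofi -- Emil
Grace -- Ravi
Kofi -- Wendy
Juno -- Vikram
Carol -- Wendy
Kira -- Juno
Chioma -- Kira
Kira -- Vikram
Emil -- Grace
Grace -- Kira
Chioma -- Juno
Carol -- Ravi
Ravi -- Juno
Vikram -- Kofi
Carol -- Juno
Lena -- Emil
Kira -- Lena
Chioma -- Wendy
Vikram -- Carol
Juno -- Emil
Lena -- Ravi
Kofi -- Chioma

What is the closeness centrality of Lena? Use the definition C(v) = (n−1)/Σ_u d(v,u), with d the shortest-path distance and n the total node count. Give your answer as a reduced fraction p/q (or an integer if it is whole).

Distances from Lena: Carol:2, Chioma:1, Emil:1, Grace:2, Juno:2, Kira:1, Kofi:2, Ravi:1, Vikram:2, Wendy:2. Sum = 16.
n = 11, so closeness = 10/16 = 5/8.

5/8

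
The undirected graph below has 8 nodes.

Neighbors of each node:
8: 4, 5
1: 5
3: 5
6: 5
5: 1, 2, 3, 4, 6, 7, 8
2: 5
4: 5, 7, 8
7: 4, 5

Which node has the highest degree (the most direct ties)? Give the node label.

5

Degrees — 1:1, 2:1, 3:1, 4:3, 5:7, 6:1, 7:2, 8:2.
The maximum is 7, attained only by 5.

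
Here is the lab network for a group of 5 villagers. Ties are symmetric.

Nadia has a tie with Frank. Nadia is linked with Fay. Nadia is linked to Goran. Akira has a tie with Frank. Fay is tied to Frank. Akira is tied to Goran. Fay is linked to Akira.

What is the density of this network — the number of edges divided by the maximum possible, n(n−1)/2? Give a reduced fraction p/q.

7/10

There are 7 edges and 5 nodes, so the maximum possible is C(5,2) = 10.
Density = 7/10.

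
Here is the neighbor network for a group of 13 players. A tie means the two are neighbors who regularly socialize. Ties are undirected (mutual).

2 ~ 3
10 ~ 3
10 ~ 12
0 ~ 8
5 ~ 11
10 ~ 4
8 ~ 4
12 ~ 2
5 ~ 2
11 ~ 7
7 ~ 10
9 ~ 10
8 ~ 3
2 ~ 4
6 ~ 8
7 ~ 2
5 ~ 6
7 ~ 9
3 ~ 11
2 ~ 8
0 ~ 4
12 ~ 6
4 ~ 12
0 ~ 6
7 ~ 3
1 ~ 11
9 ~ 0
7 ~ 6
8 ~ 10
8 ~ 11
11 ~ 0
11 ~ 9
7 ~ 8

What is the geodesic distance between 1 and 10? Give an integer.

One shortest route is 1 – 11 – 8 – 10, which uses 3 edges, and at distance 2 from 1 we only reach {0, 3, 5, 7, 8, 9}, which does not include 10. So d(1,10) = 3.

3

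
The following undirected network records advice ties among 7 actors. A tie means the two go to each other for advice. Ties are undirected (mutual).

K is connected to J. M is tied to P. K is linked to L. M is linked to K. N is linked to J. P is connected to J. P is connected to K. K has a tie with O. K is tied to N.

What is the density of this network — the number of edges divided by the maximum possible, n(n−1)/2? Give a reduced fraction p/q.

There are 9 edges and 7 nodes, so the maximum possible is C(7,2) = 21.
Density = 9/21 = 3/7.

3/7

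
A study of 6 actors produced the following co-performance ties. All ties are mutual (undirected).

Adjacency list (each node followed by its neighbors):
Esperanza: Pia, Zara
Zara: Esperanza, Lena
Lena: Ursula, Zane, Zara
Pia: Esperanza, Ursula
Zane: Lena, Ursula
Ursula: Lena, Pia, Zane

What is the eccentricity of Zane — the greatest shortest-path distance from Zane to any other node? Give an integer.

Distances from Zane: Esperanza:3, Lena:1, Pia:2, Ursula:1, Zara:2.
The largest is 3 (to Esperanza), so the eccentricity of Zane is 3.

3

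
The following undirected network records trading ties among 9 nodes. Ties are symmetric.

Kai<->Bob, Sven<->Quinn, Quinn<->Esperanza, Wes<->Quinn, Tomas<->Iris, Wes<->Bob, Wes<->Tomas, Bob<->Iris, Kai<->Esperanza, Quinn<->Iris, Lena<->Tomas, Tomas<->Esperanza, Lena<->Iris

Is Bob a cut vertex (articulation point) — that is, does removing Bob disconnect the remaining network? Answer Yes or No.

Even without Bob, every remaining node can still reach every other (the residual graph is connected), so Bob is not a cut vertex.

No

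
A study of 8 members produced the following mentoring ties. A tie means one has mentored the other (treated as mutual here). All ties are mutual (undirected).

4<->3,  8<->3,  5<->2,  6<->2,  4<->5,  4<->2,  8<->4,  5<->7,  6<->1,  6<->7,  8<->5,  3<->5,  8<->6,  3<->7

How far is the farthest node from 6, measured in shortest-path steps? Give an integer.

2

Distances from 6: 1:1, 2:1, 3:2, 4:2, 5:2, 7:1, 8:1.
The largest is 2 (to 4, 5, and 3), so the eccentricity of 6 is 2.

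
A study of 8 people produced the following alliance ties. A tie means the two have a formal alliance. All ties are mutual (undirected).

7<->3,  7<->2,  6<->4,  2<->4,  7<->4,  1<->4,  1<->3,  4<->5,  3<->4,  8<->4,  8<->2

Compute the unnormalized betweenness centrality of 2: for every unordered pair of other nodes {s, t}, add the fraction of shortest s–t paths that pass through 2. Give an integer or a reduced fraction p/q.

1/2

Pairs whose geodesics pass through 2 — 8–7: 1/2.
All other pairs contribute 0.
Summing the contributions gives betweenness(2) = 1/2.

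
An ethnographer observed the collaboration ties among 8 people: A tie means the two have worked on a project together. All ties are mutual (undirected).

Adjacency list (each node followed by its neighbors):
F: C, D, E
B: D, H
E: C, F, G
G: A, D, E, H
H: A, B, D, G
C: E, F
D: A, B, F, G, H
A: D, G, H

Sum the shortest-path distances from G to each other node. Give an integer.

Distances from G: A:1, B:2, C:2, D:1, E:1, F:2, H:1.
Sum = 1 + 2 + 2 + 1 + 1 + 2 + 1 = 10.

10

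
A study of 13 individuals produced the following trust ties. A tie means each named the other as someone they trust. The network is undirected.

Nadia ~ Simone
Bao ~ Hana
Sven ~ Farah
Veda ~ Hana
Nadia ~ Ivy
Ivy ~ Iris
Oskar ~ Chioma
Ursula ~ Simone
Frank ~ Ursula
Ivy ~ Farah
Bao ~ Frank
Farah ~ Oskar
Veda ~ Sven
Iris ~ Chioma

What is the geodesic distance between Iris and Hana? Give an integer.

5

One shortest route is Iris – Ivy – Farah – Sven – Veda – Hana, which uses 5 edges, and at distance 4 from Iris we only reach {Ursula, Veda}, which does not include Hana. So d(Iris,Hana) = 5.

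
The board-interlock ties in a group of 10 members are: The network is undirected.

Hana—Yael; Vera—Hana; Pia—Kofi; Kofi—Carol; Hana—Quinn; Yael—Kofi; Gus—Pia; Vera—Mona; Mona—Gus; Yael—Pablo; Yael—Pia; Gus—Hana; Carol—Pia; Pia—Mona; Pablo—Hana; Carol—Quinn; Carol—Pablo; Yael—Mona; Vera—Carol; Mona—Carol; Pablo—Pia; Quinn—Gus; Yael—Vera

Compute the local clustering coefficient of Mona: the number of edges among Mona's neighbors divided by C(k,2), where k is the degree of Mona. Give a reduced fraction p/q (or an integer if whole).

Mona's neighbors: Carol, Gus, Pia, Vera, and Yael (k = 5).
Possible neighbor pairs: C(5,2) = 10. Edges among them: Carol–Pia, Carol–Vera, Gus–Pia, Pia–Yael, Vera–Yael → e = 5.
Clustering(Mona) = 5/10 = 1/2.

1/2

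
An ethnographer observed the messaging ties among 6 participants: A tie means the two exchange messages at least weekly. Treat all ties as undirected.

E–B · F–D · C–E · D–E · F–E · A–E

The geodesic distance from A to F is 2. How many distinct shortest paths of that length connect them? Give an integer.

The shortest distance is 2, and the only length-2 path is A–E–F. So there is exactly 1 shortest path.

1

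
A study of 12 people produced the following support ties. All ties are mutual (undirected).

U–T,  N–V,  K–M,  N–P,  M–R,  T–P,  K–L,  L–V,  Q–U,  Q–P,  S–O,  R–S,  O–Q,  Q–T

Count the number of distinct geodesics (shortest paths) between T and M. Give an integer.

1

The shortest distance is 5, and the only length-5 path is T–Q–O–S–R–M. So there is exactly 1 shortest path.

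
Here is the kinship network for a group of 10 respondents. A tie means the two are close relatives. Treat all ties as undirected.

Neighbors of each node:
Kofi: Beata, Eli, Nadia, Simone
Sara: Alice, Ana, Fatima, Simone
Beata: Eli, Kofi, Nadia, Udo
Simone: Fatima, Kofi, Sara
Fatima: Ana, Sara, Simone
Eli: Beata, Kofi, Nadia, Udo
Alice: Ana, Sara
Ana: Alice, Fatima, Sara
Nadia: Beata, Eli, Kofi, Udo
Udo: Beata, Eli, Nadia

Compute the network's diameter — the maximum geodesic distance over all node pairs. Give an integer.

Eccentricity of each node (its greatest distance to any other): Alice:5, Ana:5, Beata:4, Eli:4, Fatima:4, Kofi:3, Nadia:4, Sara:4, Simone:3, Udo:5.
The maximum eccentricity is 5, realized for instance by the pair Ana–Udo via Ana – Fatima – Simone – Kofi – Nadia – Udo. So the diameter is 5.

5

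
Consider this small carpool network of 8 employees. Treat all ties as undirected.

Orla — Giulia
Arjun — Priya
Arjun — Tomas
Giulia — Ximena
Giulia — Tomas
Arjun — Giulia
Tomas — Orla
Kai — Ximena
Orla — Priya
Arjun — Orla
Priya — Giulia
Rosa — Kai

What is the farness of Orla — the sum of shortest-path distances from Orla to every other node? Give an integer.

13

Distances from Orla: Arjun:1, Giulia:1, Kai:3, Priya:1, Rosa:4, Tomas:1, Ximena:2.
Sum = 1 + 1 + 3 + 1 + 4 + 1 + 2 = 13.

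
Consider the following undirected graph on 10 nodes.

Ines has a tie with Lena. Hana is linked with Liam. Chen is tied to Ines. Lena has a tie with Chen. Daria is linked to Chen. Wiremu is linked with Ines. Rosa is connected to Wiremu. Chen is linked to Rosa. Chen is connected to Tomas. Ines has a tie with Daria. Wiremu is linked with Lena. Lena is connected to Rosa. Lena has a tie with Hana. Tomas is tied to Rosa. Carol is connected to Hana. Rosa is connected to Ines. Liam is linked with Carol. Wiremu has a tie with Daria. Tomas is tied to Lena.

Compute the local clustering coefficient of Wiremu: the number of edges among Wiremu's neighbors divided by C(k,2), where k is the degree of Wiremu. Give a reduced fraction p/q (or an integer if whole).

2/3

Wiremu's neighbors: Daria, Ines, Lena, and Rosa (k = 4).
Possible neighbor pairs: C(4,2) = 6. Edges among them: Daria–Ines, Ines–Lena, Ines–Rosa, Lena–Rosa → e = 4.
Clustering(Wiremu) = 4/6 = 2/3.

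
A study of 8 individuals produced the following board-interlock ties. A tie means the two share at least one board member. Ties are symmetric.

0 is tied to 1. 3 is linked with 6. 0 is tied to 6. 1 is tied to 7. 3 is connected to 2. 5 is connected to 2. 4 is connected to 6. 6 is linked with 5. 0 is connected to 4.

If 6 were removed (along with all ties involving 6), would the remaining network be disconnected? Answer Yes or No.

Removing 6 leaves {0, 1, 4, and 7} with no path to {2, 3, and 5}, so the network splits into 2 components. 6 is a cut vertex.

Yes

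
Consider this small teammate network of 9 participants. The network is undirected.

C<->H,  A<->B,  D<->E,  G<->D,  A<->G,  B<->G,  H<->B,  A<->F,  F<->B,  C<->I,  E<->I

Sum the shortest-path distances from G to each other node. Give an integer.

Distances from G: A:1, B:1, C:3, D:1, E:2, F:2, H:2, I:3.
Sum = 1 + 1 + 3 + 1 + 2 + 2 + 2 + 3 = 15.

15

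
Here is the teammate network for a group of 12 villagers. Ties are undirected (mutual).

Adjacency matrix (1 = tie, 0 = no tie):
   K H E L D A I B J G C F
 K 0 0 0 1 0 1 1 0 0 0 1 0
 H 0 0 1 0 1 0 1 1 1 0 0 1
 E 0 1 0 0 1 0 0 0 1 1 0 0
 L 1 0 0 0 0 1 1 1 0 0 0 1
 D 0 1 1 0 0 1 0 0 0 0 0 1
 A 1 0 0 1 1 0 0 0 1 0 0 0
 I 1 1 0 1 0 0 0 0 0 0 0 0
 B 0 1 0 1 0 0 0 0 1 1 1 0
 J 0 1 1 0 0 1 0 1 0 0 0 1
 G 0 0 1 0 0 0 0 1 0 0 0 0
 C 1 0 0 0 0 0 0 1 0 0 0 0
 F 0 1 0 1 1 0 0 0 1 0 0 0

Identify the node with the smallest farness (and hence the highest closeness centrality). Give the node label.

H

Farness (sum of distances to all others) for each node — A:19, B:17, C:23, D:19, E:21, F:20, G:24, H:16, I:20, J:17, K:20, L:18.
The smallest farness is 16, for H, so H has the highest closeness.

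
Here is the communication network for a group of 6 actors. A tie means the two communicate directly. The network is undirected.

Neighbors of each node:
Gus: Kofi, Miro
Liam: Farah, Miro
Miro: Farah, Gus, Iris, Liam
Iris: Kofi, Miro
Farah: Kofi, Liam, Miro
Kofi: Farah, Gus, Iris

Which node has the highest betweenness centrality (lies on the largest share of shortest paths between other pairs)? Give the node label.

Unnormalized betweenness of each node: Farah:4/3, Gus:1/3, Iris:1/3, Kofi:3/2, Liam:0, Miro:7/2.
Miro has the largest value, 7/2, making it the main broker — the node through which the most shortest paths run.

Miro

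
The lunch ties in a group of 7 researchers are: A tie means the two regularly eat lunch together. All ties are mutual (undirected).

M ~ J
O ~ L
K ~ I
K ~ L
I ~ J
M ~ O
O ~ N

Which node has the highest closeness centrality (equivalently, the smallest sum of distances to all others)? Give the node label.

O

Farness (sum of distances to all others) for each node — I:13, J:12, K:12, L:11, M:11, N:15, O:10.
The smallest farness is 10, for O, so O has the highest closeness.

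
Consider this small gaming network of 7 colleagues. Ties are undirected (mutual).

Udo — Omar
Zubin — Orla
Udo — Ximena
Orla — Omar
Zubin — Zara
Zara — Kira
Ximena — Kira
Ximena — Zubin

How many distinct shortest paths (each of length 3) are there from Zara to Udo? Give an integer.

The shortest distance is 3. The length-3 paths are: Zara–Kira–Ximena–Udo; Zara–Zubin–Ximena–Udo.
That gives 2 distinct shortest paths.

2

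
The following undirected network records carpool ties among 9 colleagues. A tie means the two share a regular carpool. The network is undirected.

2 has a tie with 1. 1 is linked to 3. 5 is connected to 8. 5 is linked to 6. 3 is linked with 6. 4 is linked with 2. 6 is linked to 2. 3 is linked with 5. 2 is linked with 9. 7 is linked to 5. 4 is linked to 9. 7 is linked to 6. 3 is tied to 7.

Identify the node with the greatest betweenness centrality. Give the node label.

Unnormalized betweenness of each node: 1:3/2, 2:25/2, 3:7/2, 4:0, 5:7, 6:21/2, 7:0, 8:0, 9:0.
2 has the largest value, 25/2, making it the main broker — the node through which the most shortest paths run.

2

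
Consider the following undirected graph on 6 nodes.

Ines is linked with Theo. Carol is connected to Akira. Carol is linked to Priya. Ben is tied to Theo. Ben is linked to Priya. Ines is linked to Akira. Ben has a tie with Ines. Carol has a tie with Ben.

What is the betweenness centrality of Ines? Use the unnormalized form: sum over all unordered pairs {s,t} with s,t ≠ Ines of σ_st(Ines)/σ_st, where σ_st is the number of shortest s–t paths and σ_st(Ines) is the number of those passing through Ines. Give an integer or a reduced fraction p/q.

Pairs whose geodesics pass through Ines — Ben–Akira: 1/2; Akira–Theo: 1.
All other pairs contribute 0.
Summing the contributions gives betweenness(Ines) = 3/2.

3/2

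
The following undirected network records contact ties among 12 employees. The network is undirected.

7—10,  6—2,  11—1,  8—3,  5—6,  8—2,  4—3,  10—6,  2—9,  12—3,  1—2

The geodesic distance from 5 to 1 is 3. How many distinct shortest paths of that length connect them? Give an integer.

The shortest distance is 3, and the only length-3 path is 5–6–2–1. So there is exactly 1 shortest path.

1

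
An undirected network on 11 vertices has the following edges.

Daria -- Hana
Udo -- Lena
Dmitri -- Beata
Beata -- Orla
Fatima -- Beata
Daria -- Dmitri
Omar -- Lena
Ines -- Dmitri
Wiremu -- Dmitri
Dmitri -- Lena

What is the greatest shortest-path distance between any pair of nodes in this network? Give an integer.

4

Eccentricity of each node (its greatest distance to any other): Beata:3, Daria:3, Dmitri:2, Fatima:4, Hana:4, Ines:3, Lena:3, Omar:4, Orla:4, Udo:4, Wiremu:3.
The maximum eccentricity is 4, realized for instance by the pair Omar–Orla via Omar – Lena – Dmitri – Beata – Orla. So the diameter is 4.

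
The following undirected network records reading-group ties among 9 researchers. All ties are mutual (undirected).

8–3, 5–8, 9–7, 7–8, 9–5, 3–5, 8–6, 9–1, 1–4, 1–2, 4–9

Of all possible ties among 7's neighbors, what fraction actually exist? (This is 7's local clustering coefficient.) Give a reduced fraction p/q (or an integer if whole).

0

7's neighbors: 8 and 9 (k = 2).
Possible neighbor pairs: C(2,2) = 1. Edges among them: none → e = 0.
Clustering(7) = 0/1.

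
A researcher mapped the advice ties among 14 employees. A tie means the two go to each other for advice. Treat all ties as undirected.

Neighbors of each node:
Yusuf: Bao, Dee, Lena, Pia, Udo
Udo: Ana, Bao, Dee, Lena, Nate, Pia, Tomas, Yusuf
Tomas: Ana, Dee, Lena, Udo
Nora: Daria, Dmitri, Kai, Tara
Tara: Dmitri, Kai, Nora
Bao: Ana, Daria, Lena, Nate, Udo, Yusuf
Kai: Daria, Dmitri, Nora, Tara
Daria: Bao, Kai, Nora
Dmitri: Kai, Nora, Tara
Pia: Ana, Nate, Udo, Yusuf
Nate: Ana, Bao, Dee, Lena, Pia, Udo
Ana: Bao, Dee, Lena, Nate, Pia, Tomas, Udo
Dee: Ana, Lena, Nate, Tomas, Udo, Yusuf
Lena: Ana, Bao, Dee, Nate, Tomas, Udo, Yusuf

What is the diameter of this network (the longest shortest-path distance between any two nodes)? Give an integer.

5

Eccentricity of each node (its greatest distance to any other): Ana:4, Bao:3, Daria:3, Dee:5, Dmitri:5, Kai:4, Lena:4, Nate:4, Nora:4, Pia:5, Tara:5, Tomas:5, Udo:4, Yusuf:4.
The maximum eccentricity is 5, realized for instance by the pair Pia–Tara via Pia – Yusuf – Bao – Daria – Kai – Tara. So the diameter is 5.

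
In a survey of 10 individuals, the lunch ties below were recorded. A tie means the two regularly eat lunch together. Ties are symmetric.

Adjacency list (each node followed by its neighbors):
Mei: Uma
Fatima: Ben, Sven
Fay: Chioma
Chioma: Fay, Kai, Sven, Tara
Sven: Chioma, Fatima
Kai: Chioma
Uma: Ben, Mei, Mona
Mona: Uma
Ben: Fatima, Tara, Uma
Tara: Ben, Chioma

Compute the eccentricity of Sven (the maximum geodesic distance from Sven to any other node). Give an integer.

Distances from Sven: Ben:2, Chioma:1, Fatima:1, Fay:2, Kai:2, Mei:4, Mona:4, Tara:2, Uma:3.
The largest is 4 (to Mei and Mona), so the eccentricity of Sven is 4.

4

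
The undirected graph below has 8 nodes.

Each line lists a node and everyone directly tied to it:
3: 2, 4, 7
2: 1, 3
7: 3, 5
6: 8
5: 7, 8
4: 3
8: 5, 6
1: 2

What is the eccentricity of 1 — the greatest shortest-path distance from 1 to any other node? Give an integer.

Distances from 1: 2:1, 3:2, 4:3, 5:4, 6:6, 7:3, 8:5.
The largest is 6 (to 6), so the eccentricity of 1 is 6.

6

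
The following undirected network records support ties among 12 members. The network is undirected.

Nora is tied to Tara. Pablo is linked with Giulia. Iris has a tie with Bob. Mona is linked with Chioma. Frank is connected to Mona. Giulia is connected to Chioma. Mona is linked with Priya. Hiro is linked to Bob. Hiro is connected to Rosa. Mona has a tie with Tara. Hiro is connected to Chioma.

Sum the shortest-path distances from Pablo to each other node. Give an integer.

39

Distances from Pablo: Bob:4, Chioma:2, Frank:4, Giulia:1, Hiro:3, Iris:5, Mona:3, Nora:5, Priya:4, Rosa:4, Tara:4.
Sum = 4 + 2 + 4 + 1 + 3 + 5 + 3 + 5 + 4 + 4 + 4 = 39.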